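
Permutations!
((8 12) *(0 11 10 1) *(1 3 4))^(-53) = ((0 11 10 3 4 1)(8 12))^(-53) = (0 11 10 3 4 1)(8 12)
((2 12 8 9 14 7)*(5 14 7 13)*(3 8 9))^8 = (5 13 14)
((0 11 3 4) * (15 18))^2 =(18)(0 3)(4 11)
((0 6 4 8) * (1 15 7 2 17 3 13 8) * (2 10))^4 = ((0 6 4 1 15 7 10 2 17 3 13 8))^4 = (0 15 17)(1 2 8)(3 6 7)(4 10 13)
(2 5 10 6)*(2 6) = [0, 1, 5, 3, 4, 10, 6, 7, 8, 9, 2] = (2 5 10)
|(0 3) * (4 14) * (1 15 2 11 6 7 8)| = |(0 3)(1 15 2 11 6 7 8)(4 14)| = 14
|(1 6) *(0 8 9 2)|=|(0 8 9 2)(1 6)|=4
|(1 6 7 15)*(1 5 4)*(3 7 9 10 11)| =10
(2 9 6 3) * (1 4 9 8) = (1 4 9 6 3 2 8) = [0, 4, 8, 2, 9, 5, 3, 7, 1, 6]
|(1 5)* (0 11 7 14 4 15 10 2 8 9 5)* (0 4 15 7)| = |(0 11)(1 4 7 14 15 10 2 8 9 5)| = 10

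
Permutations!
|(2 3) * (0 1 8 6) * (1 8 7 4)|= 6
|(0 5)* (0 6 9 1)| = |(0 5 6 9 1)| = 5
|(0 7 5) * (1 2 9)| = |(0 7 5)(1 2 9)| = 3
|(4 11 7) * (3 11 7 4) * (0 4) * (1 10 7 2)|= 8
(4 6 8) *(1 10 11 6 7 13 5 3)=[0, 10, 2, 1, 7, 3, 8, 13, 4, 9, 11, 6, 12, 5]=(1 10 11 6 8 4 7 13 5 3)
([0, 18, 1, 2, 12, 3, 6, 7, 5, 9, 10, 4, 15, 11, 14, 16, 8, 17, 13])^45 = (1 5 15 11)(2 8 12 13)(3 16 4 18)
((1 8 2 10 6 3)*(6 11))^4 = ((1 8 2 10 11 6 3))^4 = (1 11 8 6 2 3 10)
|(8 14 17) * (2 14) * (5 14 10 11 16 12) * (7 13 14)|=|(2 10 11 16 12 5 7 13 14 17 8)|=11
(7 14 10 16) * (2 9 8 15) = [0, 1, 9, 3, 4, 5, 6, 14, 15, 8, 16, 11, 12, 13, 10, 2, 7] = (2 9 8 15)(7 14 10 16)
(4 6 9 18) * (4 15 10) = (4 6 9 18 15 10) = [0, 1, 2, 3, 6, 5, 9, 7, 8, 18, 4, 11, 12, 13, 14, 10, 16, 17, 15]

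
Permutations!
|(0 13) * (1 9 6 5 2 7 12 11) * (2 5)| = 14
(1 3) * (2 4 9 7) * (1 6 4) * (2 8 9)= (1 3 6 4 2)(7 8 9)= [0, 3, 1, 6, 2, 5, 4, 8, 9, 7]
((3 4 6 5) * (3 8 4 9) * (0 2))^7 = ((0 2)(3 9)(4 6 5 8))^7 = (0 2)(3 9)(4 8 5 6)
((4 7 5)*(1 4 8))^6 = ((1 4 7 5 8))^6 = (1 4 7 5 8)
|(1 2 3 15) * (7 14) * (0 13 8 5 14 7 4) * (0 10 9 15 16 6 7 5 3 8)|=26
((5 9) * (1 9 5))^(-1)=(1 9)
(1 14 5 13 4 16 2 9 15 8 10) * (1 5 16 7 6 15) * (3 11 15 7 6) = [0, 14, 9, 11, 6, 13, 7, 3, 10, 1, 5, 15, 12, 4, 16, 8, 2] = (1 14 16 2 9)(3 11 15 8 10 5 13 4 6 7)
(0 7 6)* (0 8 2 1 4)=(0 7 6 8 2 1 4)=[7, 4, 1, 3, 0, 5, 8, 6, 2]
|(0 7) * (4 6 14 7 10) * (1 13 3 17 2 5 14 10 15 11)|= |(0 15 11 1 13 3 17 2 5 14 7)(4 6 10)|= 33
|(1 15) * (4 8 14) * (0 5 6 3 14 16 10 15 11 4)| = 35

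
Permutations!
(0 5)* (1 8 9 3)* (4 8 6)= (0 5)(1 6 4 8 9 3)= [5, 6, 2, 1, 8, 0, 4, 7, 9, 3]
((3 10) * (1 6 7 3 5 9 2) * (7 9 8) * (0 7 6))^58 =((0 7 3 10 5 8 6 9 2 1))^58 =(0 2 6 5 3)(1 9 8 10 7)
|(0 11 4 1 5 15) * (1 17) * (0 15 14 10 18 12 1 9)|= |(0 11 4 17 9)(1 5 14 10 18 12)|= 30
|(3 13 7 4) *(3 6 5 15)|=7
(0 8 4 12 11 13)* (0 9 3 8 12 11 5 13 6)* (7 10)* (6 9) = (0 12 5 13 6)(3 8 4 11 9)(7 10) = [12, 1, 2, 8, 11, 13, 0, 10, 4, 3, 7, 9, 5, 6]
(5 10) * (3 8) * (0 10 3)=(0 10 5 3 8)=[10, 1, 2, 8, 4, 3, 6, 7, 0, 9, 5]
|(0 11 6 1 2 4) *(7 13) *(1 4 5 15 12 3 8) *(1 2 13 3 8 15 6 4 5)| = 24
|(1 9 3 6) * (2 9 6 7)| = 4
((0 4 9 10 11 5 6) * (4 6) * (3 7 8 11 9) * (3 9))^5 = (0 6)(3 4 8 10 5 7 9 11)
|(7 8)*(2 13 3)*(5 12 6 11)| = |(2 13 3)(5 12 6 11)(7 8)| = 12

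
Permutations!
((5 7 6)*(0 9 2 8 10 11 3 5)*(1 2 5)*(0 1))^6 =((0 9 5 7 6 1 2 8 10 11 3))^6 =(0 2 9 8 5 10 7 11 6 3 1)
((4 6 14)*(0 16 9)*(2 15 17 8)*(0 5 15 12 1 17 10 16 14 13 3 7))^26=(0 3 6 14 7 13 4)(1 17 8 2 12)(5 15 10 16 9)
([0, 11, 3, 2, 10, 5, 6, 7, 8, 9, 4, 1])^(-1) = (1 11)(2 3)(4 10)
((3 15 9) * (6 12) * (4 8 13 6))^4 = ((3 15 9)(4 8 13 6 12))^4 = (3 15 9)(4 12 6 13 8)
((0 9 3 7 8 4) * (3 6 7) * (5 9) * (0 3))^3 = (0 6 4 5 7 3 9 8)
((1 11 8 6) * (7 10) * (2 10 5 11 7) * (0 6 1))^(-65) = (11)(0 6)(2 10)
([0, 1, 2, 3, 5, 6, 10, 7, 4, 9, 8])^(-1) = (4 8 10 6 5)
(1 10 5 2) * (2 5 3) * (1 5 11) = (1 10 3 2 5 11) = [0, 10, 5, 2, 4, 11, 6, 7, 8, 9, 3, 1]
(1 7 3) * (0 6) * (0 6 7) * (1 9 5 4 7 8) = (0 8 1)(3 9 5 4 7) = [8, 0, 2, 9, 7, 4, 6, 3, 1, 5]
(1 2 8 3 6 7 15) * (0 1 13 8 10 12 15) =[1, 2, 10, 6, 4, 5, 7, 0, 3, 9, 12, 11, 15, 8, 14, 13] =(0 1 2 10 12 15 13 8 3 6 7)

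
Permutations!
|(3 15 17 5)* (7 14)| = |(3 15 17 5)(7 14)| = 4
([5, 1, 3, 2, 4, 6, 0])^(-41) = [5, 1, 3, 2, 4, 6, 0]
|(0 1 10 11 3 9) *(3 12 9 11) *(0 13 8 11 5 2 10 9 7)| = |(0 1 9 13 8 11 12 7)(2 10 3 5)| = 8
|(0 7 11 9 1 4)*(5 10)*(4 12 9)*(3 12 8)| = |(0 7 11 4)(1 8 3 12 9)(5 10)| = 20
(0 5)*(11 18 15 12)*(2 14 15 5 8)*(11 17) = (0 8 2 14 15 12 17 11 18 5) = [8, 1, 14, 3, 4, 0, 6, 7, 2, 9, 10, 18, 17, 13, 15, 12, 16, 11, 5]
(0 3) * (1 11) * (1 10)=(0 3)(1 11 10)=[3, 11, 2, 0, 4, 5, 6, 7, 8, 9, 1, 10]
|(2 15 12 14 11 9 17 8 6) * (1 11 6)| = |(1 11 9 17 8)(2 15 12 14 6)| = 5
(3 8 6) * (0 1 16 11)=(0 1 16 11)(3 8 6)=[1, 16, 2, 8, 4, 5, 3, 7, 6, 9, 10, 0, 12, 13, 14, 15, 11]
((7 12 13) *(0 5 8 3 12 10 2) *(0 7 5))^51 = (3 12 13 5 8)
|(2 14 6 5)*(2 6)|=2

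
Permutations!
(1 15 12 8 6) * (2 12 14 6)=(1 15 14 6)(2 12 8)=[0, 15, 12, 3, 4, 5, 1, 7, 2, 9, 10, 11, 8, 13, 6, 14]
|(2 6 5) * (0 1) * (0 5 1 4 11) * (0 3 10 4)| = |(1 5 2 6)(3 10 4 11)| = 4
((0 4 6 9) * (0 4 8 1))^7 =(0 8 1)(4 6 9)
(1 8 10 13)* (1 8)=(8 10 13)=[0, 1, 2, 3, 4, 5, 6, 7, 10, 9, 13, 11, 12, 8]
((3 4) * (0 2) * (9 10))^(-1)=(0 2)(3 4)(9 10)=((0 2)(3 4)(9 10))^(-1)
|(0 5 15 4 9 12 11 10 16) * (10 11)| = |(0 5 15 4 9 12 10 16)| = 8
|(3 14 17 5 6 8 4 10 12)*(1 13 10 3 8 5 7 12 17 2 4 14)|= 22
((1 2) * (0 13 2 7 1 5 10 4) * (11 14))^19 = (0 13 2 5 10 4)(1 7)(11 14) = ((0 13 2 5 10 4)(1 7)(11 14))^19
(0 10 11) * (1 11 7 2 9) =(0 10 7 2 9 1 11) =[10, 11, 9, 3, 4, 5, 6, 2, 8, 1, 7, 0]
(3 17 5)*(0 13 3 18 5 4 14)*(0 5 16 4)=(0 13 3 17)(4 14 5 18 16)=[13, 1, 2, 17, 14, 18, 6, 7, 8, 9, 10, 11, 12, 3, 5, 15, 4, 0, 16]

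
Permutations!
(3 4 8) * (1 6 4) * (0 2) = [2, 6, 0, 1, 8, 5, 4, 7, 3] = (0 2)(1 6 4 8 3)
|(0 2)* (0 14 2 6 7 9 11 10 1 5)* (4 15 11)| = 10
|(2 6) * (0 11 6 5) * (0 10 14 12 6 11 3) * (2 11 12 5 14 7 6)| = |(0 3)(2 14 5 10 7 6 11 12)| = 8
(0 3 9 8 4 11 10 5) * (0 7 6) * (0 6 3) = [0, 1, 2, 9, 11, 7, 6, 3, 4, 8, 5, 10] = (3 9 8 4 11 10 5 7)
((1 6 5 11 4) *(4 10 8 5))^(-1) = (1 4 6)(5 8 10 11) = ((1 6 4)(5 11 10 8))^(-1)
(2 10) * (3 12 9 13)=(2 10)(3 12 9 13)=[0, 1, 10, 12, 4, 5, 6, 7, 8, 13, 2, 11, 9, 3]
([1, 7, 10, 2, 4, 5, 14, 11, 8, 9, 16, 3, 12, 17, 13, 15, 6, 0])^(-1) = (0 17 13 14 6 16 10 2 3 11 7 1)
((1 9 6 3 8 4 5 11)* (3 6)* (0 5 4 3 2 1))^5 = ((0 5 11)(1 9 2)(3 8))^5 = (0 11 5)(1 2 9)(3 8)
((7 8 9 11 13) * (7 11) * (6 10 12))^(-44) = (13)(6 10 12)(7 8 9)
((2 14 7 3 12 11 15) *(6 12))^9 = (2 14 7 3 6 12 11 15)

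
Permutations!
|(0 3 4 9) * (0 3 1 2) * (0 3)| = 6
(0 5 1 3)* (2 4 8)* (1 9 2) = [5, 3, 4, 0, 8, 9, 6, 7, 1, 2] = (0 5 9 2 4 8 1 3)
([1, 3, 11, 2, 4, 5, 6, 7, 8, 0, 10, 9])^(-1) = [9, 0, 3, 1, 4, 5, 6, 7, 8, 11, 10, 2]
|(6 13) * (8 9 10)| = 6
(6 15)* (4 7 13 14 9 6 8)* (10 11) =(4 7 13 14 9 6 15 8)(10 11) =[0, 1, 2, 3, 7, 5, 15, 13, 4, 6, 11, 10, 12, 14, 9, 8]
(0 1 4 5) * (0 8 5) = (0 1 4)(5 8) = [1, 4, 2, 3, 0, 8, 6, 7, 5]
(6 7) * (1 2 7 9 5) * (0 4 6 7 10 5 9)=(0 4 6)(1 2 10 5)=[4, 2, 10, 3, 6, 1, 0, 7, 8, 9, 5]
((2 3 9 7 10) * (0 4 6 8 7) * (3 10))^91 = ((0 4 6 8 7 3 9)(2 10))^91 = (2 10)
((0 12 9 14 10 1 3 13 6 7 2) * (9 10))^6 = ((0 12 10 1 3 13 6 7 2)(9 14))^6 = (14)(0 6 1)(2 13 10)(3 12 7)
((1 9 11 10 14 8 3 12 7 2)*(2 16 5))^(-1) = (1 2 5 16 7 12 3 8 14 10 11 9)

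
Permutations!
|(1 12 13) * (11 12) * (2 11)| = |(1 2 11 12 13)| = 5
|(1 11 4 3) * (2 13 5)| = 12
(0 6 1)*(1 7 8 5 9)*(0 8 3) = (0 6 7 3)(1 8 5 9) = [6, 8, 2, 0, 4, 9, 7, 3, 5, 1]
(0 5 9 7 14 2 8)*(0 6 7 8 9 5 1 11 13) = (0 1 11 13)(2 9 8 6 7 14) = [1, 11, 9, 3, 4, 5, 7, 14, 6, 8, 10, 13, 12, 0, 2]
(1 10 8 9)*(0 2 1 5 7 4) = (0 2 1 10 8 9 5 7 4) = [2, 10, 1, 3, 0, 7, 6, 4, 9, 5, 8]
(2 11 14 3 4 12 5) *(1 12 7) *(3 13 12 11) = (1 11 14 13 12 5 2 3 4 7) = [0, 11, 3, 4, 7, 2, 6, 1, 8, 9, 10, 14, 5, 12, 13]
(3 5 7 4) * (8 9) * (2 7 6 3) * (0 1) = (0 1)(2 7 4)(3 5 6)(8 9) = [1, 0, 7, 5, 2, 6, 3, 4, 9, 8]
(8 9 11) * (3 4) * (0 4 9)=[4, 1, 2, 9, 3, 5, 6, 7, 0, 11, 10, 8]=(0 4 3 9 11 8)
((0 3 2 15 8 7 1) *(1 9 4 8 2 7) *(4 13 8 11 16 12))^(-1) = ((0 3 7 9 13 8 1)(2 15)(4 11 16 12))^(-1) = (0 1 8 13 9 7 3)(2 15)(4 12 16 11)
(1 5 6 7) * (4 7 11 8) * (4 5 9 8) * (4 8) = [0, 9, 2, 3, 7, 6, 11, 1, 5, 4, 10, 8] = (1 9 4 7)(5 6 11 8)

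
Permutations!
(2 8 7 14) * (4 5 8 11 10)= [0, 1, 11, 3, 5, 8, 6, 14, 7, 9, 4, 10, 12, 13, 2]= (2 11 10 4 5 8 7 14)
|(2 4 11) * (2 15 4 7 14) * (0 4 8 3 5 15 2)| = 12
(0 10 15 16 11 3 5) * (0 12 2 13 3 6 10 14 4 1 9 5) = (0 14 4 1 9 5 12 2 13 3)(6 10 15 16 11) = [14, 9, 13, 0, 1, 12, 10, 7, 8, 5, 15, 6, 2, 3, 4, 16, 11]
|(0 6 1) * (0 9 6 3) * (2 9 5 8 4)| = |(0 3)(1 5 8 4 2 9 6)| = 14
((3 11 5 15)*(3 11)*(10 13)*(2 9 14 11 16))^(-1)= (2 16 15 5 11 14 9)(10 13)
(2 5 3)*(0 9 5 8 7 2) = (0 9 5 3)(2 8 7) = [9, 1, 8, 0, 4, 3, 6, 2, 7, 5]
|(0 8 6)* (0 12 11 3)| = 6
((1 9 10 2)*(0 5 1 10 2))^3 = ((0 5 1 9 2 10))^3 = (0 9)(1 10)(2 5)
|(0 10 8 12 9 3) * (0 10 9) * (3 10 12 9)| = 3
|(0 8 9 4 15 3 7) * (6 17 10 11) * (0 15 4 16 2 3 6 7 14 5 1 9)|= |(0 8)(1 9 16 2 3 14 5)(6 17 10 11 7 15)|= 42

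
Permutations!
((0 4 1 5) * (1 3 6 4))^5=((0 1 5)(3 6 4))^5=(0 5 1)(3 4 6)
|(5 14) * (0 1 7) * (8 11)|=6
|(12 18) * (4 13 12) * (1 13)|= 5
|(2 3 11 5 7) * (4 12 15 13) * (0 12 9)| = 30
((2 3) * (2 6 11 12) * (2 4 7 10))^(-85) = ((2 3 6 11 12 4 7 10))^(-85) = (2 11 7 3 12 10 6 4)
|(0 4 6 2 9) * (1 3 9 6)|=|(0 4 1 3 9)(2 6)|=10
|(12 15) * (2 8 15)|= 4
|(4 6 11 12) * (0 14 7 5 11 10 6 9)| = 8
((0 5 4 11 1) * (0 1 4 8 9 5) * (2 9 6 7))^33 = ((2 9 5 8 6 7)(4 11))^33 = (2 8)(4 11)(5 7)(6 9)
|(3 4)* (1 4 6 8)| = |(1 4 3 6 8)| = 5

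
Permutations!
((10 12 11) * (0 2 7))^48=((0 2 7)(10 12 11))^48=(12)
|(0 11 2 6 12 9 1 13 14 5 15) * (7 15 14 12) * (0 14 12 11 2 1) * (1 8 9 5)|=|(0 2 6 7 15 14 1 13 11 8 9)(5 12)|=22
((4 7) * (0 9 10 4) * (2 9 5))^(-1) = (0 7 4 10 9 2 5)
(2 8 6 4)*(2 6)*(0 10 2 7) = (0 10 2 8 7)(4 6) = [10, 1, 8, 3, 6, 5, 4, 0, 7, 9, 2]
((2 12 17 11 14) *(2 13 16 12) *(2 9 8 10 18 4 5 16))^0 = ((2 9 8 10 18 4 5 16 12 17 11 14 13))^0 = (18)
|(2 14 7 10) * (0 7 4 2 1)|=12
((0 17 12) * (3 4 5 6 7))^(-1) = (0 12 17)(3 7 6 5 4)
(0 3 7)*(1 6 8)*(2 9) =(0 3 7)(1 6 8)(2 9) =[3, 6, 9, 7, 4, 5, 8, 0, 1, 2]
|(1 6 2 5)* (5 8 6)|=6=|(1 5)(2 8 6)|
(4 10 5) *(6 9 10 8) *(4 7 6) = (4 8)(5 7 6 9 10) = [0, 1, 2, 3, 8, 7, 9, 6, 4, 10, 5]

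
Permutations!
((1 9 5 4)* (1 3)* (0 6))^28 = (1 4 9 3 5)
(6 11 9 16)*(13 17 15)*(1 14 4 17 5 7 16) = (1 14 4 17 15 13 5 7 16 6 11 9) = [0, 14, 2, 3, 17, 7, 11, 16, 8, 1, 10, 9, 12, 5, 4, 13, 6, 15]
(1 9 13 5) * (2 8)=[0, 9, 8, 3, 4, 1, 6, 7, 2, 13, 10, 11, 12, 5]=(1 9 13 5)(2 8)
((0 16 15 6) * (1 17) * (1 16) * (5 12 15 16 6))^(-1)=(0 6 17 1)(5 15 12)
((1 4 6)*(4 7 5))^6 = ((1 7 5 4 6))^6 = (1 7 5 4 6)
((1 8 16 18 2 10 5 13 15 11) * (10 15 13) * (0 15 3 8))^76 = ((0 15 11 1)(2 3 8 16 18)(5 10))^76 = (2 3 8 16 18)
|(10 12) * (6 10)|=|(6 10 12)|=3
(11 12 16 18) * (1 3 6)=(1 3 6)(11 12 16 18)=[0, 3, 2, 6, 4, 5, 1, 7, 8, 9, 10, 12, 16, 13, 14, 15, 18, 17, 11]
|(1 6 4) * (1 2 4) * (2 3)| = 6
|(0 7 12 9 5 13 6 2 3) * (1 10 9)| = 11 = |(0 7 12 1 10 9 5 13 6 2 3)|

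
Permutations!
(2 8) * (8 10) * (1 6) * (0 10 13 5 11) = (0 10 8 2 13 5 11)(1 6) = [10, 6, 13, 3, 4, 11, 1, 7, 2, 9, 8, 0, 12, 5]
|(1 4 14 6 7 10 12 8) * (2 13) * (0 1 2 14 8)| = 11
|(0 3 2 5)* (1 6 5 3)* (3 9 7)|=4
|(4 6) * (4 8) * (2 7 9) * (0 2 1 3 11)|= |(0 2 7 9 1 3 11)(4 6 8)|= 21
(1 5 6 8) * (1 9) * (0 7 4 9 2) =(0 7 4 9 1 5 6 8 2) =[7, 5, 0, 3, 9, 6, 8, 4, 2, 1]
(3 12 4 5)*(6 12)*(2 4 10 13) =[0, 1, 4, 6, 5, 3, 12, 7, 8, 9, 13, 11, 10, 2] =(2 4 5 3 6 12 10 13)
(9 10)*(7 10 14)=(7 10 9 14)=[0, 1, 2, 3, 4, 5, 6, 10, 8, 14, 9, 11, 12, 13, 7]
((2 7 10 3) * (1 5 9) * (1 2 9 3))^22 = ((1 5 3 9 2 7 10))^22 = (1 5 3 9 2 7 10)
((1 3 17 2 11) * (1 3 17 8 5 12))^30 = ((1 17 2 11 3 8 5 12))^30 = (1 5 3 2)(8 11 17 12)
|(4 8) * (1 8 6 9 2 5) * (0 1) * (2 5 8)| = 8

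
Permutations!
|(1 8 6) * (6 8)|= |(8)(1 6)|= 2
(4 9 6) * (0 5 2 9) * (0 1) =[5, 0, 9, 3, 1, 2, 4, 7, 8, 6] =(0 5 2 9 6 4 1)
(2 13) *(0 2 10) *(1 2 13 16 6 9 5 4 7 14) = (0 13 10)(1 2 16 6 9 5 4 7 14) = [13, 2, 16, 3, 7, 4, 9, 14, 8, 5, 0, 11, 12, 10, 1, 15, 6]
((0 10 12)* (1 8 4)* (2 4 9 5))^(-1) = ((0 10 12)(1 8 9 5 2 4))^(-1) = (0 12 10)(1 4 2 5 9 8)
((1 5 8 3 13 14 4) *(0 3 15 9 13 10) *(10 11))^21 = (0 3 11 10)(1 13 8 4 9 5 14 15) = ((0 3 11 10)(1 5 8 15 9 13 14 4))^21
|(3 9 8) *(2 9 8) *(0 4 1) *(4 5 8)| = |(0 5 8 3 4 1)(2 9)| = 6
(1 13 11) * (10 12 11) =[0, 13, 2, 3, 4, 5, 6, 7, 8, 9, 12, 1, 11, 10] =(1 13 10 12 11)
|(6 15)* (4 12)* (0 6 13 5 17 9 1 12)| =|(0 6 15 13 5 17 9 1 12 4)| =10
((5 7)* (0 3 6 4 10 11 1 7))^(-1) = ((0 3 6 4 10 11 1 7 5))^(-1) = (0 5 7 1 11 10 4 6 3)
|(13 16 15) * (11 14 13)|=5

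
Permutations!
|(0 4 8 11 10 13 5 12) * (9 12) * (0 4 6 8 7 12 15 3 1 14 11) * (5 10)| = 42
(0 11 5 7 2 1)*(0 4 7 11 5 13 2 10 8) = (0 5 11 13 2 1 4 7 10 8) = [5, 4, 1, 3, 7, 11, 6, 10, 0, 9, 8, 13, 12, 2]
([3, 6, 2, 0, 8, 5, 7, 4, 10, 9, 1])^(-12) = (10)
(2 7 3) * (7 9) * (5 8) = [0, 1, 9, 2, 4, 8, 6, 3, 5, 7] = (2 9 7 3)(5 8)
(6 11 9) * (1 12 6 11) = (1 12 6)(9 11) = [0, 12, 2, 3, 4, 5, 1, 7, 8, 11, 10, 9, 6]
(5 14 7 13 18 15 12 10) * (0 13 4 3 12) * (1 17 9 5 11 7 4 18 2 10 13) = (0 1 17 9 5 14 4 3 12 13 2 10 11 7 18 15) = [1, 17, 10, 12, 3, 14, 6, 18, 8, 5, 11, 7, 13, 2, 4, 0, 16, 9, 15]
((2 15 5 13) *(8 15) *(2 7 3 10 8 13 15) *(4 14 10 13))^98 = (15)(2 10 4 8 14)(3 7 13)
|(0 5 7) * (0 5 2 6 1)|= 4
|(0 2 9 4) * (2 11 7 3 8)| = |(0 11 7 3 8 2 9 4)| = 8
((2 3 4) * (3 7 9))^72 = ((2 7 9 3 4))^72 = (2 9 4 7 3)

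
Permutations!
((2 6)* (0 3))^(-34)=(6)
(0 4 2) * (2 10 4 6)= (0 6 2)(4 10)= [6, 1, 0, 3, 10, 5, 2, 7, 8, 9, 4]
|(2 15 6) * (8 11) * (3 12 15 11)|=7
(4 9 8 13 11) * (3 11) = (3 11 4 9 8 13) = [0, 1, 2, 11, 9, 5, 6, 7, 13, 8, 10, 4, 12, 3]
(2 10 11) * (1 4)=(1 4)(2 10 11)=[0, 4, 10, 3, 1, 5, 6, 7, 8, 9, 11, 2]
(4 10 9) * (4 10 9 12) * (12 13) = (4 9 10 13 12) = [0, 1, 2, 3, 9, 5, 6, 7, 8, 10, 13, 11, 4, 12]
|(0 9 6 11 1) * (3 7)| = |(0 9 6 11 1)(3 7)| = 10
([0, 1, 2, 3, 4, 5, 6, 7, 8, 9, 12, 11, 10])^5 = [0, 1, 2, 3, 4, 5, 6, 7, 8, 9, 12, 11, 10]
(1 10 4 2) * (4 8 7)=[0, 10, 1, 3, 2, 5, 6, 4, 7, 9, 8]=(1 10 8 7 4 2)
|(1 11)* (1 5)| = 3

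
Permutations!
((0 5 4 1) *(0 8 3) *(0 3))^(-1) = (0 8 1 4 5)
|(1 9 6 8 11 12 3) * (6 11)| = |(1 9 11 12 3)(6 8)| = 10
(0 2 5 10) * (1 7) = (0 2 5 10)(1 7) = [2, 7, 5, 3, 4, 10, 6, 1, 8, 9, 0]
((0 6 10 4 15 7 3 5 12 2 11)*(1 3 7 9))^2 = (0 10 15 1 5 2)(3 12 11 6 4 9)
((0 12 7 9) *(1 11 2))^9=((0 12 7 9)(1 11 2))^9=(0 12 7 9)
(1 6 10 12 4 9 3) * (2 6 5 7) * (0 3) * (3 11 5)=[11, 3, 6, 1, 9, 7, 10, 2, 8, 0, 12, 5, 4]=(0 11 5 7 2 6 10 12 4 9)(1 3)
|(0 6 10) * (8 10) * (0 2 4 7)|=7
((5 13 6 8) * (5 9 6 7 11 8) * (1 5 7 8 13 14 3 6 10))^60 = (1 7 10 6 9 3 8 14 13 5 11)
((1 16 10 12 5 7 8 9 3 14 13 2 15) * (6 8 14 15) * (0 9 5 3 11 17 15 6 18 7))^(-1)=((0 9 11 17 15 1 16 10 12 3 6 8 5)(2 18 7 14 13))^(-1)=(0 5 8 6 3 12 10 16 1 15 17 11 9)(2 13 14 7 18)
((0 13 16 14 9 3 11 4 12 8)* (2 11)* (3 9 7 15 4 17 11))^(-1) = (0 8 12 4 15 7 14 16 13)(2 3)(11 17)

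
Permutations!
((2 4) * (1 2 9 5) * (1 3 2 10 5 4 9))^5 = (1 9 3 10 4 2 5)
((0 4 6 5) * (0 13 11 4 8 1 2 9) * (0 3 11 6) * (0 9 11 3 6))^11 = ((0 8 1 2 11 4 9 6 5 13))^11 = (0 8 1 2 11 4 9 6 5 13)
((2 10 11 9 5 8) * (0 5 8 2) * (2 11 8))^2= (0 11 2 8 5 9 10)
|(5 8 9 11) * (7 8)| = 5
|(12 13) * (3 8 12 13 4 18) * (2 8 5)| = |(2 8 12 4 18 3 5)| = 7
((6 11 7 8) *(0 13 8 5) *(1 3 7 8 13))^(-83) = ((13)(0 1 3 7 5)(6 11 8))^(-83) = (13)(0 3 5 1 7)(6 11 8)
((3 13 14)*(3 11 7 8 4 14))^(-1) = (3 13)(4 8 7 11 14)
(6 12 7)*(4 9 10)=[0, 1, 2, 3, 9, 5, 12, 6, 8, 10, 4, 11, 7]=(4 9 10)(6 12 7)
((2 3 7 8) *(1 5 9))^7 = (1 5 9)(2 8 7 3)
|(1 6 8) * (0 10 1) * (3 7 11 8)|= 8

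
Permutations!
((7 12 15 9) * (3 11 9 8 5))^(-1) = (3 5 8 15 12 7 9 11)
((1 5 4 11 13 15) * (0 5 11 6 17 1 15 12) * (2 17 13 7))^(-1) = ((0 5 4 6 13 12)(1 11 7 2 17))^(-1) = (0 12 13 6 4 5)(1 17 2 7 11)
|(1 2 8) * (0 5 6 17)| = |(0 5 6 17)(1 2 8)| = 12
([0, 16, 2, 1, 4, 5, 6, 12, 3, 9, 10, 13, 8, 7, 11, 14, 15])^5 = [0, 13, 2, 11, 4, 5, 6, 16, 14, 9, 10, 3, 15, 1, 8, 12, 7]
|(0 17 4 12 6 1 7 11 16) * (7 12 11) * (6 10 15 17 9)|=|(0 9 6 1 12 10 15 17 4 11 16)|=11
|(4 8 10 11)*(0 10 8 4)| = 3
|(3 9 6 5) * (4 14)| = 4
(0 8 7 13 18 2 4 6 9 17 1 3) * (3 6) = [8, 6, 4, 0, 3, 5, 9, 13, 7, 17, 10, 11, 12, 18, 14, 15, 16, 1, 2] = (0 8 7 13 18 2 4 3)(1 6 9 17)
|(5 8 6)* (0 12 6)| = 5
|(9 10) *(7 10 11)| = 4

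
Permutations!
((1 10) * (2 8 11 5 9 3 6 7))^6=(2 6 9 11)(3 5 8 7)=((1 10)(2 8 11 5 9 3 6 7))^6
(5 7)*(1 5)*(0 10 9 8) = (0 10 9 8)(1 5 7) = [10, 5, 2, 3, 4, 7, 6, 1, 0, 8, 9]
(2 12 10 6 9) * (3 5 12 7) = (2 7 3 5 12 10 6 9) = [0, 1, 7, 5, 4, 12, 9, 3, 8, 2, 6, 11, 10]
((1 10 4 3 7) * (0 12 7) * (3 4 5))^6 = (0 3 5 10 1 7 12)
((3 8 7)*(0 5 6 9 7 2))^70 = (0 8 7 6)(2 3 9 5)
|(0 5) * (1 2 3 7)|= |(0 5)(1 2 3 7)|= 4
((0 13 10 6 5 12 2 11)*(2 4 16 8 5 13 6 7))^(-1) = (0 11 2 7 10 13 6)(4 12 5 8 16)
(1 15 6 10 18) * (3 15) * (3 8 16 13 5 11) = [0, 8, 2, 15, 4, 11, 10, 7, 16, 9, 18, 3, 12, 5, 14, 6, 13, 17, 1] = (1 8 16 13 5 11 3 15 6 10 18)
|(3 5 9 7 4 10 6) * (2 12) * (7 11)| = 8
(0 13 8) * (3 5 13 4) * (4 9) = (0 9 4 3 5 13 8) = [9, 1, 2, 5, 3, 13, 6, 7, 0, 4, 10, 11, 12, 8]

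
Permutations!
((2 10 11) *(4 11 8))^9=(2 11 4 8 10)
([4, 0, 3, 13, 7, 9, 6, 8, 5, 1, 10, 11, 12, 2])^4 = (0 5 4 9 7 1 8)(2 3 13)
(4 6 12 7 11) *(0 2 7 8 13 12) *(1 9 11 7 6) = (0 2 6)(1 9 11 4)(8 13 12) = [2, 9, 6, 3, 1, 5, 0, 7, 13, 11, 10, 4, 8, 12]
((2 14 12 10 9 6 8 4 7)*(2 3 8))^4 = ((2 14 12 10 9 6)(3 8 4 7))^4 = (2 9 12)(6 10 14)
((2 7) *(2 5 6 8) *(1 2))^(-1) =((1 2 7 5 6 8))^(-1) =(1 8 6 5 7 2)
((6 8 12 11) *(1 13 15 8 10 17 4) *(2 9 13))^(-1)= ((1 2 9 13 15 8 12 11 6 10 17 4))^(-1)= (1 4 17 10 6 11 12 8 15 13 9 2)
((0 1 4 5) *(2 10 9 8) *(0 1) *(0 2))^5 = ((0 2 10 9 8)(1 4 5))^5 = (10)(1 5 4)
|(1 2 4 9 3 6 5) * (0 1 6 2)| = |(0 1)(2 4 9 3)(5 6)| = 4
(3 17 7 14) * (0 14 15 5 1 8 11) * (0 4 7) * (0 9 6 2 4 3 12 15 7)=[14, 8, 4, 17, 0, 1, 2, 7, 11, 6, 10, 3, 15, 13, 12, 5, 16, 9]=(0 14 12 15 5 1 8 11 3 17 9 6 2 4)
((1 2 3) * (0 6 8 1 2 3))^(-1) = ((0 6 8 1 3 2))^(-1) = (0 2 3 1 8 6)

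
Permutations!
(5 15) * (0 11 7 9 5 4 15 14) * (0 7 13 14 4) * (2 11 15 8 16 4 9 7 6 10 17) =(0 15)(2 11 13 14 6 10 17)(4 8 16)(5 9) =[15, 1, 11, 3, 8, 9, 10, 7, 16, 5, 17, 13, 12, 14, 6, 0, 4, 2]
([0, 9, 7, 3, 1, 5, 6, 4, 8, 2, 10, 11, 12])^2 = [0, 2, 4, 3, 9, 5, 6, 1, 8, 7, 10, 11, 12]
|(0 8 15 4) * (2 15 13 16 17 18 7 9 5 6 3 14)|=15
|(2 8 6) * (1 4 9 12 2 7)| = 8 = |(1 4 9 12 2 8 6 7)|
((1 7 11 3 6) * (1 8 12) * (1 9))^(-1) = ((1 7 11 3 6 8 12 9))^(-1) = (1 9 12 8 6 3 11 7)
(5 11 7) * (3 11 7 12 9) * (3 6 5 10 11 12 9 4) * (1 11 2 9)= [0, 11, 9, 12, 3, 7, 5, 10, 8, 6, 2, 1, 4]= (1 11)(2 9 6 5 7 10)(3 12 4)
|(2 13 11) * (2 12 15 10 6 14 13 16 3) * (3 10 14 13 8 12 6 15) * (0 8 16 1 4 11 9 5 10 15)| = |(0 8 12 3 2 1 4 11 6 13 9 5 10)(14 16 15)| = 39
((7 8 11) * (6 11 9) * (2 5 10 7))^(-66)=(2 6 8 10)(5 11 9 7)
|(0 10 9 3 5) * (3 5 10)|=|(0 3 10 9 5)|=5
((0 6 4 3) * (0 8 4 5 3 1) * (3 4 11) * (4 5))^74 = (0 4)(1 6)(3 11 8)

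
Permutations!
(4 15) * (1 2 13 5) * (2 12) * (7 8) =[0, 12, 13, 3, 15, 1, 6, 8, 7, 9, 10, 11, 2, 5, 14, 4] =(1 12 2 13 5)(4 15)(7 8)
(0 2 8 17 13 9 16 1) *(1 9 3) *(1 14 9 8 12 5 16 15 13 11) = [2, 0, 12, 14, 4, 16, 6, 7, 17, 15, 10, 1, 5, 3, 9, 13, 8, 11] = (0 2 12 5 16 8 17 11 1)(3 14 9 15 13)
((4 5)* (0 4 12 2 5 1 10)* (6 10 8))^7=(0 4 1 8 6 10)(2 5 12)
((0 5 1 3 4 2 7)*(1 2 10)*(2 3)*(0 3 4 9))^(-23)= (0 1 9 10 3 4 7 5 2)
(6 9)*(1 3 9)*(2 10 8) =[0, 3, 10, 9, 4, 5, 1, 7, 2, 6, 8] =(1 3 9 6)(2 10 8)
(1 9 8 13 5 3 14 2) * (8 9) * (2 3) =(1 8 13 5 2)(3 14) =[0, 8, 1, 14, 4, 2, 6, 7, 13, 9, 10, 11, 12, 5, 3]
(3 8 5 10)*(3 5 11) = (3 8 11)(5 10) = [0, 1, 2, 8, 4, 10, 6, 7, 11, 9, 5, 3]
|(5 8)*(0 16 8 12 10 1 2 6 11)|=|(0 16 8 5 12 10 1 2 6 11)|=10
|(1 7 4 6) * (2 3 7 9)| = |(1 9 2 3 7 4 6)| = 7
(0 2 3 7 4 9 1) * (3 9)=(0 2 9 1)(3 7 4)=[2, 0, 9, 7, 3, 5, 6, 4, 8, 1]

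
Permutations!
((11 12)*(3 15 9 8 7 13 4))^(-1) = (3 4 13 7 8 9 15)(11 12)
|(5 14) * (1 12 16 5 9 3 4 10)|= |(1 12 16 5 14 9 3 4 10)|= 9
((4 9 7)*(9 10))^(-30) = ((4 10 9 7))^(-30) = (4 9)(7 10)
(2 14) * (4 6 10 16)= (2 14)(4 6 10 16)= [0, 1, 14, 3, 6, 5, 10, 7, 8, 9, 16, 11, 12, 13, 2, 15, 4]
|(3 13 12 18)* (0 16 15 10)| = 4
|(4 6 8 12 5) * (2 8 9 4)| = |(2 8 12 5)(4 6 9)| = 12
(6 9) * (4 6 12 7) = (4 6 9 12 7) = [0, 1, 2, 3, 6, 5, 9, 4, 8, 12, 10, 11, 7]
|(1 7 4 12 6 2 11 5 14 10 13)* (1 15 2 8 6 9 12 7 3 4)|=|(1 3 4 7)(2 11 5 14 10 13 15)(6 8)(9 12)|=28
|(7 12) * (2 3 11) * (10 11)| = |(2 3 10 11)(7 12)| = 4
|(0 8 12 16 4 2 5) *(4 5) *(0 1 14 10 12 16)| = 8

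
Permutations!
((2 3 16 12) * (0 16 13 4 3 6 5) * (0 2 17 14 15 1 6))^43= ((0 16 12 17 14 15 1 6 5 2)(3 13 4))^43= (0 17 1 2 12 15 5 16 14 6)(3 13 4)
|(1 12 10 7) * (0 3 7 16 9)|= 8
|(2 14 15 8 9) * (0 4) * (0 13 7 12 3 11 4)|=30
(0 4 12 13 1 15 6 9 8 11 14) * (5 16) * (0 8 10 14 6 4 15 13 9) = (0 15 4 12 9 10 14 8 11 6)(1 13)(5 16) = [15, 13, 2, 3, 12, 16, 0, 7, 11, 10, 14, 6, 9, 1, 8, 4, 5]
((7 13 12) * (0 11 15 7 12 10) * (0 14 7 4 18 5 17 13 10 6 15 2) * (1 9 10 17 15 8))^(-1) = (0 2 11)(1 8 6 13 17 7 14 10 9)(4 15 5 18)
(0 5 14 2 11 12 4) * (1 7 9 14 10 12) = (0 5 10 12 4)(1 7 9 14 2 11) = [5, 7, 11, 3, 0, 10, 6, 9, 8, 14, 12, 1, 4, 13, 2]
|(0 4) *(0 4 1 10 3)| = 4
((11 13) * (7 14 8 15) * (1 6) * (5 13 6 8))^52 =((1 8 15 7 14 5 13 11 6))^52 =(1 11 5 7 8 6 13 14 15)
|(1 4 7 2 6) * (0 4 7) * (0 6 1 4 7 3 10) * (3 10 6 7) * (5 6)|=|(0 3 5 6 4 7 2 1 10)|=9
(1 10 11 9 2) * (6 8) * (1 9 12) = [0, 10, 9, 3, 4, 5, 8, 7, 6, 2, 11, 12, 1] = (1 10 11 12)(2 9)(6 8)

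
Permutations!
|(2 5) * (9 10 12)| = 6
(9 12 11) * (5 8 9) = (5 8 9 12 11) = [0, 1, 2, 3, 4, 8, 6, 7, 9, 12, 10, 5, 11]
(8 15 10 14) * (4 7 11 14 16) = (4 7 11 14 8 15 10 16) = [0, 1, 2, 3, 7, 5, 6, 11, 15, 9, 16, 14, 12, 13, 8, 10, 4]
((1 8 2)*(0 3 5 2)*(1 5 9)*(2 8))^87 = ((0 3 9 1 2 5 8))^87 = (0 1 8 9 5 3 2)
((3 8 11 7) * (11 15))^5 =(15)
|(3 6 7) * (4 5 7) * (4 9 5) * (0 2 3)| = |(0 2 3 6 9 5 7)| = 7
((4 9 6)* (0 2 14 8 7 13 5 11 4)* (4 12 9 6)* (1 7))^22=(0 12 7 2 9 13 14 4 5 8 6 11 1)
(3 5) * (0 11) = (0 11)(3 5) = [11, 1, 2, 5, 4, 3, 6, 7, 8, 9, 10, 0]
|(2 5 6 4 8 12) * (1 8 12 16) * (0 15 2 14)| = 24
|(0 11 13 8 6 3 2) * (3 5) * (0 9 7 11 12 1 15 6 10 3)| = 24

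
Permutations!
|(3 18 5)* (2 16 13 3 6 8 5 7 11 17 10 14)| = 30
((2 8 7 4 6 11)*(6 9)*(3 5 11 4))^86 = ((2 8 7 3 5 11)(4 9 6))^86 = (2 7 5)(3 11 8)(4 6 9)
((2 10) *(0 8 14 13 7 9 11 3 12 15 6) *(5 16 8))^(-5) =((0 5 16 8 14 13 7 9 11 3 12 15 6)(2 10))^(-5) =(0 11 8 15 7 5 3 14 6 9 16 12 13)(2 10)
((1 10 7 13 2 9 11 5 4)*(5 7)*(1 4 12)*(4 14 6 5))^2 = (1 4 6 12 10 14 5)(2 11 13 9 7)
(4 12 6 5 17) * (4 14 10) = [0, 1, 2, 3, 12, 17, 5, 7, 8, 9, 4, 11, 6, 13, 10, 15, 16, 14] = (4 12 6 5 17 14 10)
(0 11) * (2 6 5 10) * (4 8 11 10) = (0 10 2 6 5 4 8 11) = [10, 1, 6, 3, 8, 4, 5, 7, 11, 9, 2, 0]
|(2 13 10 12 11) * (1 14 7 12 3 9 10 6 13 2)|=|(1 14 7 12 11)(3 9 10)(6 13)|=30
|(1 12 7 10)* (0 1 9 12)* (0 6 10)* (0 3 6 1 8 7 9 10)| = 10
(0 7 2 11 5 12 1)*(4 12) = (0 7 2 11 5 4 12 1) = [7, 0, 11, 3, 12, 4, 6, 2, 8, 9, 10, 5, 1]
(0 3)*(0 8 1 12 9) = (0 3 8 1 12 9) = [3, 12, 2, 8, 4, 5, 6, 7, 1, 0, 10, 11, 9]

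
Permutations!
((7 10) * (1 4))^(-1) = ((1 4)(7 10))^(-1) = (1 4)(7 10)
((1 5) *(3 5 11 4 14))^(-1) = (1 5 3 14 4 11)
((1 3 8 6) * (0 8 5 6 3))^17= (0 1 6 5 3 8)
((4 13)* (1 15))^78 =((1 15)(4 13))^78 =(15)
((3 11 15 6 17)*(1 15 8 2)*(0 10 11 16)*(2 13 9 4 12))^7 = ((0 10 11 8 13 9 4 12 2 1 15 6 17 3 16))^7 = (0 12 16 4 3 9 17 13 6 8 15 11 1 10 2)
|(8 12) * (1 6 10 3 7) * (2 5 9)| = 30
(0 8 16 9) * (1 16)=[8, 16, 2, 3, 4, 5, 6, 7, 1, 0, 10, 11, 12, 13, 14, 15, 9]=(0 8 1 16 9)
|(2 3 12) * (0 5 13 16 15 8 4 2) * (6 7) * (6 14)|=30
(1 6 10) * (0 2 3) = (0 2 3)(1 6 10) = [2, 6, 3, 0, 4, 5, 10, 7, 8, 9, 1]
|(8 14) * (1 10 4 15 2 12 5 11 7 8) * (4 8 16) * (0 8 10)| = 8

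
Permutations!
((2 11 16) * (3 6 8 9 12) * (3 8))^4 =(2 11 16)(8 9 12)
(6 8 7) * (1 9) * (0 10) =(0 10)(1 9)(6 8 7) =[10, 9, 2, 3, 4, 5, 8, 6, 7, 1, 0]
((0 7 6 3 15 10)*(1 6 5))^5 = (0 3 5 10 6 7 15 1)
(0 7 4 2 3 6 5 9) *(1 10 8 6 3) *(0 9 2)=(0 7 4)(1 10 8 6 5 2)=[7, 10, 1, 3, 0, 2, 5, 4, 6, 9, 8]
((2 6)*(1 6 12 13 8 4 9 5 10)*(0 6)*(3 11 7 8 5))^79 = (0 1 10 5 13 12 2 6)(3 11 7 8 4 9)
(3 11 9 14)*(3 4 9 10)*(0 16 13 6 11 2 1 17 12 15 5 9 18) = (0 16 13 6 11 10 3 2 1 17 12 15 5 9 14 4 18) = [16, 17, 1, 2, 18, 9, 11, 7, 8, 14, 3, 10, 15, 6, 4, 5, 13, 12, 0]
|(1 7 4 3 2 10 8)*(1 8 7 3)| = 6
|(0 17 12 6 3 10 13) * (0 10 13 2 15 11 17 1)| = 18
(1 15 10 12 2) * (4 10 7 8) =(1 15 7 8 4 10 12 2) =[0, 15, 1, 3, 10, 5, 6, 8, 4, 9, 12, 11, 2, 13, 14, 7]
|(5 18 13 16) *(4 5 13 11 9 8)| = |(4 5 18 11 9 8)(13 16)| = 6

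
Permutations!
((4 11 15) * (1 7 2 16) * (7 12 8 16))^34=(1 8)(4 11 15)(12 16)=((1 12 8 16)(2 7)(4 11 15))^34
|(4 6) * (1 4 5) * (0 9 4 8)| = 7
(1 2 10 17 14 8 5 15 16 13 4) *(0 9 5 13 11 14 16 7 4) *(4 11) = (0 9 5 15 7 11 14 8 13)(1 2 10 17 16 4) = [9, 2, 10, 3, 1, 15, 6, 11, 13, 5, 17, 14, 12, 0, 8, 7, 4, 16]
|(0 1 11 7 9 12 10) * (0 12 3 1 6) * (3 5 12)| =|(0 6)(1 11 7 9 5 12 10 3)| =8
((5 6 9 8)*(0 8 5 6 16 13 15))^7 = (0 15 13 16 5 9 6 8)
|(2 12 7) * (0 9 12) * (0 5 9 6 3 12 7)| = |(0 6 3 12)(2 5 9 7)| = 4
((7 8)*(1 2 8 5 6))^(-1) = (1 6 5 7 8 2)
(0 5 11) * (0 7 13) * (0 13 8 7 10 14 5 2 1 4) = (0 2 1 4)(5 11 10 14)(7 8) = [2, 4, 1, 3, 0, 11, 6, 8, 7, 9, 14, 10, 12, 13, 5]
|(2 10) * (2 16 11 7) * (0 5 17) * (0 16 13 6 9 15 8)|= |(0 5 17 16 11 7 2 10 13 6 9 15 8)|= 13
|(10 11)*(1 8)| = 2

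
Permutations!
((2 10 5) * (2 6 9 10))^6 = ((5 6 9 10))^6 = (5 9)(6 10)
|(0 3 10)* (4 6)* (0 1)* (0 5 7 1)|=|(0 3 10)(1 5 7)(4 6)|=6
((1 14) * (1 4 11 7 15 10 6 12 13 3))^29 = (1 6 11 3 10 4 13 15 14 12 7)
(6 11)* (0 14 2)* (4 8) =(0 14 2)(4 8)(6 11) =[14, 1, 0, 3, 8, 5, 11, 7, 4, 9, 10, 6, 12, 13, 2]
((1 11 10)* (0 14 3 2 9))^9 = (0 9 2 3 14)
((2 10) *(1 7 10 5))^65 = (10)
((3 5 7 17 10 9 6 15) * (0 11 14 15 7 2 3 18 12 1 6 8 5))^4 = (0 18 7 8)(1 10 2 14)(3 15 6 9)(5 11 12 17)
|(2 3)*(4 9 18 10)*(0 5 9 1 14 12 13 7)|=|(0 5 9 18 10 4 1 14 12 13 7)(2 3)|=22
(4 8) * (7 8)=(4 7 8)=[0, 1, 2, 3, 7, 5, 6, 8, 4]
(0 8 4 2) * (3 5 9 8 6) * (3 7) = [6, 1, 0, 5, 2, 9, 7, 3, 4, 8] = (0 6 7 3 5 9 8 4 2)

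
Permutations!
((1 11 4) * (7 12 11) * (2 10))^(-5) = ((1 7 12 11 4)(2 10))^(-5) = (12)(2 10)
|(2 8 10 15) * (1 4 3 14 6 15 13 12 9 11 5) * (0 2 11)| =56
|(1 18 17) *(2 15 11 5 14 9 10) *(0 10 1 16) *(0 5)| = |(0 10 2 15 11)(1 18 17 16 5 14 9)| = 35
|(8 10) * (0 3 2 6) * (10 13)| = 12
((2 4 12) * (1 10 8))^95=(1 8 10)(2 12 4)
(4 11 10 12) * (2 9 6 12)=(2 9 6 12 4 11 10)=[0, 1, 9, 3, 11, 5, 12, 7, 8, 6, 2, 10, 4]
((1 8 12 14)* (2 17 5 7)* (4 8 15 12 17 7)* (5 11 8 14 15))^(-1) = (1 14 4 5)(2 7)(8 11 17)(12 15)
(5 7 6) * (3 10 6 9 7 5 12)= (3 10 6 12)(7 9)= [0, 1, 2, 10, 4, 5, 12, 9, 8, 7, 6, 11, 3]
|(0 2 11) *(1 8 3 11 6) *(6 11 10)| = 15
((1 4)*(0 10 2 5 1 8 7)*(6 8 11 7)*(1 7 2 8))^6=((0 10 8 6 1 4 11 2 5 7))^6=(0 11 8 5 1)(2 6 7 4 10)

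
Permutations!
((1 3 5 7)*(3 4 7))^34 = ((1 4 7)(3 5))^34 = (1 4 7)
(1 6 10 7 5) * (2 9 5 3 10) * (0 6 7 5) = (0 6 2 9)(1 7 3 10 5) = [6, 7, 9, 10, 4, 1, 2, 3, 8, 0, 5]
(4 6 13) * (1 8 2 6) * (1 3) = [0, 8, 6, 1, 3, 5, 13, 7, 2, 9, 10, 11, 12, 4] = (1 8 2 6 13 4 3)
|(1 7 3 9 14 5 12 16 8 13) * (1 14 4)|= 30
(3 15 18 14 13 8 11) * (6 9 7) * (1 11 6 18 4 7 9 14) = (1 11 3 15 4 7 18)(6 14 13 8) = [0, 11, 2, 15, 7, 5, 14, 18, 6, 9, 10, 3, 12, 8, 13, 4, 16, 17, 1]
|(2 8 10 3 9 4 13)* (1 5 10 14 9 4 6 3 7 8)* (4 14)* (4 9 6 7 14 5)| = 60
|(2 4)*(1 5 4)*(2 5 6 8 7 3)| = 6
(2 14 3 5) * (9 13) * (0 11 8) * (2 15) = (0 11 8)(2 14 3 5 15)(9 13) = [11, 1, 14, 5, 4, 15, 6, 7, 0, 13, 10, 8, 12, 9, 3, 2]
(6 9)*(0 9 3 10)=(0 9 6 3 10)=[9, 1, 2, 10, 4, 5, 3, 7, 8, 6, 0]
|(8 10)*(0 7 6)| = 6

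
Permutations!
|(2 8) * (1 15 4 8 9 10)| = 7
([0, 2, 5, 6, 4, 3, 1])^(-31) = (1 6 3 5 2)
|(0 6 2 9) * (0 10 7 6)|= |(2 9 10 7 6)|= 5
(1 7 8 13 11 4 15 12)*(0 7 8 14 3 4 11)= (0 7 14 3 4 15 12 1 8 13)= [7, 8, 2, 4, 15, 5, 6, 14, 13, 9, 10, 11, 1, 0, 3, 12]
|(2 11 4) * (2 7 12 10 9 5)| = 8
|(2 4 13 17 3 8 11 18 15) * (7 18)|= 10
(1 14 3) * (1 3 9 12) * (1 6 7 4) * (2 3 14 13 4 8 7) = [0, 13, 3, 14, 1, 5, 2, 8, 7, 12, 10, 11, 6, 4, 9] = (1 13 4)(2 3 14 9 12 6)(7 8)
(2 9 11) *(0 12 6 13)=[12, 1, 9, 3, 4, 5, 13, 7, 8, 11, 10, 2, 6, 0]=(0 12 6 13)(2 9 11)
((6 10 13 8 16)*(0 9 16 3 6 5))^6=(0 16)(3 6 10 13 8)(5 9)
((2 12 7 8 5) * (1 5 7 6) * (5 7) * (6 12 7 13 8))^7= (13)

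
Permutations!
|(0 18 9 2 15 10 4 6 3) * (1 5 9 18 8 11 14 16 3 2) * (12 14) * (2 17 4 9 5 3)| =|(18)(0 8 11 12 14 16 2 15 10 9 1 3)(4 6 17)| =12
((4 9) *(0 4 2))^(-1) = ((0 4 9 2))^(-1) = (0 2 9 4)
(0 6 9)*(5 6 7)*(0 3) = (0 7 5 6 9 3) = [7, 1, 2, 0, 4, 6, 9, 5, 8, 3]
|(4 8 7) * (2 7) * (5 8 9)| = 6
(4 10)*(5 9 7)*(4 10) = (10)(5 9 7) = [0, 1, 2, 3, 4, 9, 6, 5, 8, 7, 10]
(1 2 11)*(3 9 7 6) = (1 2 11)(3 9 7 6) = [0, 2, 11, 9, 4, 5, 3, 6, 8, 7, 10, 1]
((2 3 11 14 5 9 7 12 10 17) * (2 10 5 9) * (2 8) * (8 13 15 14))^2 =(17)(2 11)(3 8)(5 15 9 12 13 14 7)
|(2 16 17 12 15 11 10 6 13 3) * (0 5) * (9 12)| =|(0 5)(2 16 17 9 12 15 11 10 6 13 3)| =22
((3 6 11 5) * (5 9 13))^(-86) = ((3 6 11 9 13 5))^(-86) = (3 13 11)(5 9 6)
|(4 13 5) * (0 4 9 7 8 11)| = 8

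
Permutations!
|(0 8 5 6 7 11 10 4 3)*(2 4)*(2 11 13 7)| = |(0 8 5 6 2 4 3)(7 13)(10 11)| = 14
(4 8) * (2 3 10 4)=(2 3 10 4 8)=[0, 1, 3, 10, 8, 5, 6, 7, 2, 9, 4]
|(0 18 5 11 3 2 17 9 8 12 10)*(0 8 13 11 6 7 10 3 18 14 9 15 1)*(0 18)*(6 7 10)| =60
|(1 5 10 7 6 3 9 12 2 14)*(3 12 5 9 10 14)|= 12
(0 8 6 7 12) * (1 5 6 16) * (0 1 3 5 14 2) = (0 8 16 3 5 6 7 12 1 14 2) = [8, 14, 0, 5, 4, 6, 7, 12, 16, 9, 10, 11, 1, 13, 2, 15, 3]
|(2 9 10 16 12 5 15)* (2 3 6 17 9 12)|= |(2 12 5 15 3 6 17 9 10 16)|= 10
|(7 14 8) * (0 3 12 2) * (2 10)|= 15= |(0 3 12 10 2)(7 14 8)|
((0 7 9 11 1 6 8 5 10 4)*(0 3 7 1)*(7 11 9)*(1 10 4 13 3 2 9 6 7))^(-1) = (0 11 3 13 10)(1 7)(2 4 5 8 6 9)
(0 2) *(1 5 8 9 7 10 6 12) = [2, 5, 0, 3, 4, 8, 12, 10, 9, 7, 6, 11, 1] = (0 2)(1 5 8 9 7 10 6 12)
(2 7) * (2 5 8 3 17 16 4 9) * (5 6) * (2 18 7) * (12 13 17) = (3 12 13 17 16 4 9 18 7 6 5 8) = [0, 1, 2, 12, 9, 8, 5, 6, 3, 18, 10, 11, 13, 17, 14, 15, 4, 16, 7]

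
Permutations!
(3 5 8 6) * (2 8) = [0, 1, 8, 5, 4, 2, 3, 7, 6] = (2 8 6 3 5)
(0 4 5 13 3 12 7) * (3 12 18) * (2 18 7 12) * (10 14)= (0 4 5 13 2 18 3 7)(10 14)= [4, 1, 18, 7, 5, 13, 6, 0, 8, 9, 14, 11, 12, 2, 10, 15, 16, 17, 3]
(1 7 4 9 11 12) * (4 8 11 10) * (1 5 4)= (1 7 8 11 12 5 4 9 10)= [0, 7, 2, 3, 9, 4, 6, 8, 11, 10, 1, 12, 5]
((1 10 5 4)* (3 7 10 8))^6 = ((1 8 3 7 10 5 4))^6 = (1 4 5 10 7 3 8)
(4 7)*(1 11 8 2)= (1 11 8 2)(4 7)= [0, 11, 1, 3, 7, 5, 6, 4, 2, 9, 10, 8]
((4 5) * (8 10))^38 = ((4 5)(8 10))^38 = (10)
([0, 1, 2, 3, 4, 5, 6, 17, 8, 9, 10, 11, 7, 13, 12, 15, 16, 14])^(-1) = (7 12 14 17)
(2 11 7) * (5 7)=(2 11 5 7)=[0, 1, 11, 3, 4, 7, 6, 2, 8, 9, 10, 5]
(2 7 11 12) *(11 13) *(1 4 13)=(1 4 13 11 12 2 7)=[0, 4, 7, 3, 13, 5, 6, 1, 8, 9, 10, 12, 2, 11]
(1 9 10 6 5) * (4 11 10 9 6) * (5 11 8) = [0, 6, 2, 3, 8, 1, 11, 7, 5, 9, 4, 10] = (1 6 11 10 4 8 5)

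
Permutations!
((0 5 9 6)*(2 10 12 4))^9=((0 5 9 6)(2 10 12 4))^9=(0 5 9 6)(2 10 12 4)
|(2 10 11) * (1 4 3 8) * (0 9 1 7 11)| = 10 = |(0 9 1 4 3 8 7 11 2 10)|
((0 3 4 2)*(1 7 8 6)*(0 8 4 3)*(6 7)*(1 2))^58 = (1 7 2)(4 8 6)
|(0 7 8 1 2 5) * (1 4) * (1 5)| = |(0 7 8 4 5)(1 2)| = 10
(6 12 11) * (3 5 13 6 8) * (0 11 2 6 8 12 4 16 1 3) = [11, 3, 6, 5, 16, 13, 4, 7, 0, 9, 10, 12, 2, 8, 14, 15, 1] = (0 11 12 2 6 4 16 1 3 5 13 8)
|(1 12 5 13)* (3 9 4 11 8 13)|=|(1 12 5 3 9 4 11 8 13)|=9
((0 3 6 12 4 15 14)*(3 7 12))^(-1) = ((0 7 12 4 15 14)(3 6))^(-1) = (0 14 15 4 12 7)(3 6)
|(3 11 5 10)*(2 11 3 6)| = 5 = |(2 11 5 10 6)|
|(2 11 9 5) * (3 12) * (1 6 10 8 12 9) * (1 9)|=12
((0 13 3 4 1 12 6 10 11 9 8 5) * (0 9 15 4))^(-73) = ((0 13 3)(1 12 6 10 11 15 4)(5 9 8))^(-73) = (0 3 13)(1 11 12 15 6 4 10)(5 8 9)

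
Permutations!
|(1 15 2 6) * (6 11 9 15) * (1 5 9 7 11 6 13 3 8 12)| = 10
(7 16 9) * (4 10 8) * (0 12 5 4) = (0 12 5 4 10 8)(7 16 9) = [12, 1, 2, 3, 10, 4, 6, 16, 0, 7, 8, 11, 5, 13, 14, 15, 9]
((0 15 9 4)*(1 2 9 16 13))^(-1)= (0 4 9 2 1 13 16 15)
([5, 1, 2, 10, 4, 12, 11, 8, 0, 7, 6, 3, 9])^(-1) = (0 8 7 9 12 5)(3 11 6 10)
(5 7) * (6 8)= (5 7)(6 8)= [0, 1, 2, 3, 4, 7, 8, 5, 6]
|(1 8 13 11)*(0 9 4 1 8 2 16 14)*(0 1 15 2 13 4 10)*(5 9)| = 36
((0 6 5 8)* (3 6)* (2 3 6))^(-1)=(0 8 5 6)(2 3)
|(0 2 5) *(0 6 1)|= 5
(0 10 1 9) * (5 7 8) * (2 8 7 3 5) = [10, 9, 8, 5, 4, 3, 6, 7, 2, 0, 1] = (0 10 1 9)(2 8)(3 5)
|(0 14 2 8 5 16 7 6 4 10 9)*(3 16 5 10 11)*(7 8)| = 12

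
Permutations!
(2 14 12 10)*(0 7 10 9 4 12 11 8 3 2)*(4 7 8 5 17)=(0 8 3 2 14 11 5 17 4 12 9 7 10)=[8, 1, 14, 2, 12, 17, 6, 10, 3, 7, 0, 5, 9, 13, 11, 15, 16, 4]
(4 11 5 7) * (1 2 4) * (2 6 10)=[0, 6, 4, 3, 11, 7, 10, 1, 8, 9, 2, 5]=(1 6 10 2 4 11 5 7)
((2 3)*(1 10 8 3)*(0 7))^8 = (1 3 10 2 8)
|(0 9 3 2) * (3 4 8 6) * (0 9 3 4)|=12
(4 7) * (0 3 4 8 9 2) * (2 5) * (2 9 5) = [3, 1, 0, 4, 7, 9, 6, 8, 5, 2] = (0 3 4 7 8 5 9 2)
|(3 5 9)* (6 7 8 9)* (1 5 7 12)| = |(1 5 6 12)(3 7 8 9)| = 4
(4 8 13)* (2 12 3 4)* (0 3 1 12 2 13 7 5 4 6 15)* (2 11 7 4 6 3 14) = [14, 12, 11, 3, 8, 6, 15, 5, 4, 9, 10, 7, 1, 13, 2, 0] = (0 14 2 11 7 5 6 15)(1 12)(4 8)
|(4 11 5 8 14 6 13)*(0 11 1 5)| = 14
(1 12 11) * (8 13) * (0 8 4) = [8, 12, 2, 3, 0, 5, 6, 7, 13, 9, 10, 1, 11, 4] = (0 8 13 4)(1 12 11)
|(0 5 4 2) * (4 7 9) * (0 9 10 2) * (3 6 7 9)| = 20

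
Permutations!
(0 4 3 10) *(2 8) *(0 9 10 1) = (0 4 3 1)(2 8)(9 10) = [4, 0, 8, 1, 3, 5, 6, 7, 2, 10, 9]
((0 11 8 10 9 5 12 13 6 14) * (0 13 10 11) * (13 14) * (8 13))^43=(14)(5 9 10 12)(6 13 11 8)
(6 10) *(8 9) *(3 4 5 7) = (3 4 5 7)(6 10)(8 9) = [0, 1, 2, 4, 5, 7, 10, 3, 9, 8, 6]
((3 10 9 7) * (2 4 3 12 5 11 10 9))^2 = (2 3 7 5 10 4 9 12 11)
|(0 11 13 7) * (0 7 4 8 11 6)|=4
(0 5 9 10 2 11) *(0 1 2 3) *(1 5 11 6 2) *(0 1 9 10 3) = [11, 9, 6, 1, 4, 10, 2, 7, 8, 3, 0, 5] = (0 11 5 10)(1 9 3)(2 6)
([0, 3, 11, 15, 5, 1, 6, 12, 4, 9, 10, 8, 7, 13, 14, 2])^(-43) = [0, 8, 1, 4, 2, 11, 6, 12, 15, 9, 10, 3, 7, 13, 14, 5]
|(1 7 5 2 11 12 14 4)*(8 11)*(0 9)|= |(0 9)(1 7 5 2 8 11 12 14 4)|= 18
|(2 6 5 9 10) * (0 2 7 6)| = 10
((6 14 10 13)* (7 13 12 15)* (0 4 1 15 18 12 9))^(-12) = (18)(0 10 6 7 1)(4 9 14 13 15)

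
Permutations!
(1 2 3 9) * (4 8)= (1 2 3 9)(4 8)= [0, 2, 3, 9, 8, 5, 6, 7, 4, 1]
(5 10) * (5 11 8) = (5 10 11 8) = [0, 1, 2, 3, 4, 10, 6, 7, 5, 9, 11, 8]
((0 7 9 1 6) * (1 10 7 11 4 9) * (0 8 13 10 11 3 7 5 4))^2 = ((0 3 7 1 6 8 13 10 5 4 9 11))^2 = (0 7 6 13 5 9)(1 8 10 4 11 3)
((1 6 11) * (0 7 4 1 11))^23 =((11)(0 7 4 1 6))^23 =(11)(0 1 7 6 4)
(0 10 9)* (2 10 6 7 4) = (0 6 7 4 2 10 9) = [6, 1, 10, 3, 2, 5, 7, 4, 8, 0, 9]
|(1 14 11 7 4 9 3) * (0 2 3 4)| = 14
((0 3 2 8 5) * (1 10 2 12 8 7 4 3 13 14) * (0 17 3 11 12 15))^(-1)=(0 15 3 17 5 8 12 11 4 7 2 10 1 14 13)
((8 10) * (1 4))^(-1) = (1 4)(8 10)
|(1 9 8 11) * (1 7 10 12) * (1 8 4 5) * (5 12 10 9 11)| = |(1 11 7 9 4 12 8 5)| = 8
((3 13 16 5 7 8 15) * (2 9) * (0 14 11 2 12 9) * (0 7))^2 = ((0 14 11 2 7 8 15 3 13 16 5)(9 12))^2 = (0 11 7 15 13 5 14 2 8 3 16)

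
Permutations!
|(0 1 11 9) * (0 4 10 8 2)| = |(0 1 11 9 4 10 8 2)| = 8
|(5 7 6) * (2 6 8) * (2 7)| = 6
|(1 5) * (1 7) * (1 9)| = 4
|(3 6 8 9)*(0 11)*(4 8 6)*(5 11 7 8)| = |(0 7 8 9 3 4 5 11)| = 8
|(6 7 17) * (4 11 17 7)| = 4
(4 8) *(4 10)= [0, 1, 2, 3, 8, 5, 6, 7, 10, 9, 4]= (4 8 10)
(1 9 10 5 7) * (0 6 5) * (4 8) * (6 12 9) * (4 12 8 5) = (0 8 12 9 10)(1 6 4 5 7) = [8, 6, 2, 3, 5, 7, 4, 1, 12, 10, 0, 11, 9]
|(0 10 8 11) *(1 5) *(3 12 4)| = |(0 10 8 11)(1 5)(3 12 4)| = 12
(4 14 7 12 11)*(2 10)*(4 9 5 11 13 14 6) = (2 10)(4 6)(5 11 9)(7 12 13 14) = [0, 1, 10, 3, 6, 11, 4, 12, 8, 5, 2, 9, 13, 14, 7]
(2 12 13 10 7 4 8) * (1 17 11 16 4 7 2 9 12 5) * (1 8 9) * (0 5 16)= (0 5 8 1 17 11)(2 16 4 9 12 13 10)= [5, 17, 16, 3, 9, 8, 6, 7, 1, 12, 2, 0, 13, 10, 14, 15, 4, 11]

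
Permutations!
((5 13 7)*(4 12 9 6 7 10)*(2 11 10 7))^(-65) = (2 9 4 11 6 12 10)(5 13 7)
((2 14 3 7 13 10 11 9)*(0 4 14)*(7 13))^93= ((0 4 14 3 13 10 11 9 2))^93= (0 3 11)(2 14 10)(4 13 9)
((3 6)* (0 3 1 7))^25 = ((0 3 6 1 7))^25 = (7)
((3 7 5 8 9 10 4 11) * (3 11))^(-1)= (11)(3 4 10 9 8 5 7)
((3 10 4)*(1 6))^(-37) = ((1 6)(3 10 4))^(-37) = (1 6)(3 4 10)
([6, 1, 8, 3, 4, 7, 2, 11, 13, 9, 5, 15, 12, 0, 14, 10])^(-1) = [13, 1, 6, 3, 4, 10, 0, 5, 2, 9, 15, 7, 12, 8, 14, 11]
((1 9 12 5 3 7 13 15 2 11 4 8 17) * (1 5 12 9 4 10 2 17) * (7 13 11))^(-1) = (1 8 4)(2 10 11 7)(3 5 17 15 13) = ((1 4 8)(2 7 11 10)(3 13 15 17 5))^(-1)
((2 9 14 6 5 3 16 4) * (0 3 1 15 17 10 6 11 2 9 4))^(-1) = (0 16 3)(1 5 6 10 17 15)(2 11 14 9 4)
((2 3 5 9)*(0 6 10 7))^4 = (10)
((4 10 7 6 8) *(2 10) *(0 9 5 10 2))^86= ((0 9 5 10 7 6 8 4))^86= (0 8 7 5)(4 6 10 9)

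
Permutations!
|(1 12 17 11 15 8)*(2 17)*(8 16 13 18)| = |(1 12 2 17 11 15 16 13 18 8)| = 10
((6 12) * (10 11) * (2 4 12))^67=((2 4 12 6)(10 11))^67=(2 6 12 4)(10 11)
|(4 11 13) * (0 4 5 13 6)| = 4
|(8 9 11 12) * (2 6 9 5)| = 7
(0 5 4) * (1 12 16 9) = (0 5 4)(1 12 16 9) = [5, 12, 2, 3, 0, 4, 6, 7, 8, 1, 10, 11, 16, 13, 14, 15, 9]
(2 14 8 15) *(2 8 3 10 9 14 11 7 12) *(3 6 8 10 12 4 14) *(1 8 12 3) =(1 8 15 10 9)(2 11 7 4 14 6 12) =[0, 8, 11, 3, 14, 5, 12, 4, 15, 1, 9, 7, 2, 13, 6, 10]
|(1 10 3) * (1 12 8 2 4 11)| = |(1 10 3 12 8 2 4 11)| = 8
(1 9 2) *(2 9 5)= (9)(1 5 2)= [0, 5, 1, 3, 4, 2, 6, 7, 8, 9]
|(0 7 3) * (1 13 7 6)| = 6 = |(0 6 1 13 7 3)|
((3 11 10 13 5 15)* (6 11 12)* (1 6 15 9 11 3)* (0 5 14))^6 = (0 14 13 10 11 9 5)(1 6 3 12 15)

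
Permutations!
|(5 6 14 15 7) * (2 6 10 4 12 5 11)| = 12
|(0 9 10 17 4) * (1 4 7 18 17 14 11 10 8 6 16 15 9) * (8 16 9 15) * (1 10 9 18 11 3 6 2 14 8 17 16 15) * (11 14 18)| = 16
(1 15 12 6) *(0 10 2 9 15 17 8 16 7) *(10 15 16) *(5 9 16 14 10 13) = (0 15 12 6 1 17 8 13 5 9 14 10 2 16 7) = [15, 17, 16, 3, 4, 9, 1, 0, 13, 14, 2, 11, 6, 5, 10, 12, 7, 8]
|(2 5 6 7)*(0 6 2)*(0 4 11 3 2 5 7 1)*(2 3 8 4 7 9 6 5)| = |(0 5 2 9 6 1)(4 11 8)| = 6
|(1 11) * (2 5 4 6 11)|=|(1 2 5 4 6 11)|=6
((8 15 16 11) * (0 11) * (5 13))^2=(0 8 16 11 15)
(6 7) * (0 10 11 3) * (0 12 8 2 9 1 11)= (0 10)(1 11 3 12 8 2 9)(6 7)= [10, 11, 9, 12, 4, 5, 7, 6, 2, 1, 0, 3, 8]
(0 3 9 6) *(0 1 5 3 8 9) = [8, 5, 2, 0, 4, 3, 1, 7, 9, 6] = (0 8 9 6 1 5 3)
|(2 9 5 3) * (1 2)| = |(1 2 9 5 3)| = 5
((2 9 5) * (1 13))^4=(13)(2 9 5)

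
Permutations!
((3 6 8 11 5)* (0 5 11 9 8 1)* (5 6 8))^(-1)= ((11)(0 6 1)(3 8 9 5))^(-1)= (11)(0 1 6)(3 5 9 8)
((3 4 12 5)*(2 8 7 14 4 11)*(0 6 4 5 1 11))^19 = (0 8 4 14 1 3 2 6 7 12 5 11)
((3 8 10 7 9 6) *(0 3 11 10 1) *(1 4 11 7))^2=((0 3 8 4 11 10 1)(6 7 9))^2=(0 8 11 1 3 4 10)(6 9 7)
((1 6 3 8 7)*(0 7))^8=(0 1 3)(6 8 7)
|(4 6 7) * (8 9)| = |(4 6 7)(8 9)| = 6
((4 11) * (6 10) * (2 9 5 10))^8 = ((2 9 5 10 6)(4 11))^8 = (11)(2 10 9 6 5)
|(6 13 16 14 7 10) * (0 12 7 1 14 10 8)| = 4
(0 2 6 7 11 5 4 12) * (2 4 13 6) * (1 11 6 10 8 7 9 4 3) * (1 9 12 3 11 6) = (0 11 5 13 10 8 7 1 6 12)(3 9 4) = [11, 6, 2, 9, 3, 13, 12, 1, 7, 4, 8, 5, 0, 10]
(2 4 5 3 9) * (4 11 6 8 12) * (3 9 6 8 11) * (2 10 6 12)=(2 3 12 4 5 9 10 6 11 8)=[0, 1, 3, 12, 5, 9, 11, 7, 2, 10, 6, 8, 4]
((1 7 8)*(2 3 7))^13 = (1 7 2 8 3)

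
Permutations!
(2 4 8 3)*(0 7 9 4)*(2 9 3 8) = (0 7 3 9 4 2) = [7, 1, 0, 9, 2, 5, 6, 3, 8, 4]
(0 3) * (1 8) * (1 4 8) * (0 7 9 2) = (0 3 7 9 2)(4 8) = [3, 1, 0, 7, 8, 5, 6, 9, 4, 2]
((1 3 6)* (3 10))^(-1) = ((1 10 3 6))^(-1) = (1 6 3 10)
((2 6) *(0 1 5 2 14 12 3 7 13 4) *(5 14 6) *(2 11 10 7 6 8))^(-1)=(0 4 13 7 10 11 5 2 8 6 3 12 14 1)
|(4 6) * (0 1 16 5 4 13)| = 7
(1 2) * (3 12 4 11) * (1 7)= (1 2 7)(3 12 4 11)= [0, 2, 7, 12, 11, 5, 6, 1, 8, 9, 10, 3, 4]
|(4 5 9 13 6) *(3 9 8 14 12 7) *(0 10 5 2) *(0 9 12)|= 15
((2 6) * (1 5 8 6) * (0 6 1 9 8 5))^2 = ((0 6 2 9 8 1))^2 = (0 2 8)(1 6 9)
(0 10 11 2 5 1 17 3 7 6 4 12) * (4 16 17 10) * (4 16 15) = [16, 10, 5, 7, 12, 1, 15, 6, 8, 9, 11, 2, 0, 13, 14, 4, 17, 3] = (0 16 17 3 7 6 15 4 12)(1 10 11 2 5)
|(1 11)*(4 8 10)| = |(1 11)(4 8 10)| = 6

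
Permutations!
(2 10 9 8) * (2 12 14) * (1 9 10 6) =(1 9 8 12 14 2 6) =[0, 9, 6, 3, 4, 5, 1, 7, 12, 8, 10, 11, 14, 13, 2]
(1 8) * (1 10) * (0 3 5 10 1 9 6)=(0 3 5 10 9 6)(1 8)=[3, 8, 2, 5, 4, 10, 0, 7, 1, 6, 9]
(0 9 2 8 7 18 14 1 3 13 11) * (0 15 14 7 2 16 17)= [9, 3, 8, 13, 4, 5, 6, 18, 2, 16, 10, 15, 12, 11, 1, 14, 17, 0, 7]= (0 9 16 17)(1 3 13 11 15 14)(2 8)(7 18)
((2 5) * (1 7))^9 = (1 7)(2 5)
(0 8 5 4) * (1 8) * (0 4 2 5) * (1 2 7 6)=(0 2 5 7 6 1 8)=[2, 8, 5, 3, 4, 7, 1, 6, 0]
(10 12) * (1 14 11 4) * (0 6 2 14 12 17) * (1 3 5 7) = (0 6 2 14 11 4 3 5 7 1 12 10 17) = [6, 12, 14, 5, 3, 7, 2, 1, 8, 9, 17, 4, 10, 13, 11, 15, 16, 0]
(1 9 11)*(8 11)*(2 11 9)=[0, 2, 11, 3, 4, 5, 6, 7, 9, 8, 10, 1]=(1 2 11)(8 9)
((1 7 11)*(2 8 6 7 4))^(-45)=(1 6 4 7 2 11 8)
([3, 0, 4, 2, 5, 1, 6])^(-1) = (6)(0 1 5 4 2 3)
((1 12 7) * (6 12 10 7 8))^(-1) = ((1 10 7)(6 12 8))^(-1) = (1 7 10)(6 8 12)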